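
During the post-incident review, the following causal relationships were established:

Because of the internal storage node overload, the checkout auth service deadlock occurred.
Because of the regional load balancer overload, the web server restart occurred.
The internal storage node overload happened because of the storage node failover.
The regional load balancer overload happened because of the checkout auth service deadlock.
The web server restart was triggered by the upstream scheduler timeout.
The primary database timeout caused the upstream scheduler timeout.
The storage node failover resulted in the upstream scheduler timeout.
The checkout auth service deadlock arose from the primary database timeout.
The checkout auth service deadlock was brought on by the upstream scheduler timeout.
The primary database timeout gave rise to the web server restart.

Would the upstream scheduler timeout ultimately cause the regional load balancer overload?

There is a causal chain: the upstream scheduler timeout → the checkout auth service deadlock → the regional load balancer overload.

Yes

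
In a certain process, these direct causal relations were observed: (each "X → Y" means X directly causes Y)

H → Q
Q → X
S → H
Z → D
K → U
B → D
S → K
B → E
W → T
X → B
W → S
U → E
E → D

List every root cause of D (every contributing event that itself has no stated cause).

Tracing upstream from D: D ← E ← U ← K ← S ← W.
A separate upstream branch: D ← Z.
Each of those chain origins has no stated cause.

W, Z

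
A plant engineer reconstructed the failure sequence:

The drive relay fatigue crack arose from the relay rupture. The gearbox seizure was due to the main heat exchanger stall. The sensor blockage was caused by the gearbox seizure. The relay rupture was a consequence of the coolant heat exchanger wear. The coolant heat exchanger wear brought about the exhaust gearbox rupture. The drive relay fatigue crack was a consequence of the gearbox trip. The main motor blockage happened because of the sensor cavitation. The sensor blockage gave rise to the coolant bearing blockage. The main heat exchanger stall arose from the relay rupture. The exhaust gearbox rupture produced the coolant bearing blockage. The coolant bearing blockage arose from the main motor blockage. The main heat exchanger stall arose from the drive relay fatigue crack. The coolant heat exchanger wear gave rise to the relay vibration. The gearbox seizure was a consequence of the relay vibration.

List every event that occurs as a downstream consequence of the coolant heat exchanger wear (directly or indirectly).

the coolant bearing blockage, the drive relay fatigue crack, the exhaust gearbox rupture, the gearbox seizure, the main heat exchanger stall, the relay rupture, the relay vibration, the sensor blockage

Direct effects: the exhaust gearbox rupture, the relay vibration, the relay rupture.
2 steps out: the drive relay fatigue crack, the main heat exchanger stall, the gearbox seizure, the coolant bearing blockage.
3 steps out: the sensor blockage.
Not reachable from it: the sensor cavitation, the gearbox trip, the main motor blockage.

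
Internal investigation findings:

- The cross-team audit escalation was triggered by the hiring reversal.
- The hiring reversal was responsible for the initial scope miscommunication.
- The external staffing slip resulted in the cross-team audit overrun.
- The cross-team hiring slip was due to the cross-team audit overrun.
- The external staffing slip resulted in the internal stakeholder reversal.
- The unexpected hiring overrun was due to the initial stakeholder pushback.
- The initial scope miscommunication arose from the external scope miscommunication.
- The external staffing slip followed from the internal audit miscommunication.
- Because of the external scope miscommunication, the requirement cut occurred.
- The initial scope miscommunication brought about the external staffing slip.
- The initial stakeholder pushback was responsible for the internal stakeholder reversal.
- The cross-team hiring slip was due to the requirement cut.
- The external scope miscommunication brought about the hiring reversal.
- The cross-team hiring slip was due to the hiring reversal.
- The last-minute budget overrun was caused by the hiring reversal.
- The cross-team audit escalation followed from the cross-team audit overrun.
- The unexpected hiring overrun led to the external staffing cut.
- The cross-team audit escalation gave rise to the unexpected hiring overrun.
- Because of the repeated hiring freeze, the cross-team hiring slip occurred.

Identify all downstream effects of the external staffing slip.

the cross-team audit escalation, the cross-team audit overrun, the cross-team hiring slip, the external staffing cut, the internal stakeholder reversal, the unexpected hiring overrun

Direct effects: the cross-team audit overrun, the internal stakeholder reversal.
2 steps out: the cross-team audit escalation, the cross-team hiring slip.
3 steps out: the unexpected hiring overrun.
4 steps out: the external staffing cut.
Not reachable from it: the repeated hiring freeze, the internal audit miscommunication, the external scope miscommunication, the hiring reversal, the initial stakeholder pushback, the last-minute budget overrun, the initial scope miscommunication, the requirement cut.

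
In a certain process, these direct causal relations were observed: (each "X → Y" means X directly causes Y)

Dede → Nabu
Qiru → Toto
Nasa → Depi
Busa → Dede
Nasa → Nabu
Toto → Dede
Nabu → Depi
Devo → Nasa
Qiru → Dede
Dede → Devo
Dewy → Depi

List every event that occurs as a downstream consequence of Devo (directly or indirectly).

Depi, Nabu, Nasa

Direct effects: Nasa.
2 steps out: Nabu, Depi.
Not reachable from it: Busa, Qiru, Toto, Dede, Dewy.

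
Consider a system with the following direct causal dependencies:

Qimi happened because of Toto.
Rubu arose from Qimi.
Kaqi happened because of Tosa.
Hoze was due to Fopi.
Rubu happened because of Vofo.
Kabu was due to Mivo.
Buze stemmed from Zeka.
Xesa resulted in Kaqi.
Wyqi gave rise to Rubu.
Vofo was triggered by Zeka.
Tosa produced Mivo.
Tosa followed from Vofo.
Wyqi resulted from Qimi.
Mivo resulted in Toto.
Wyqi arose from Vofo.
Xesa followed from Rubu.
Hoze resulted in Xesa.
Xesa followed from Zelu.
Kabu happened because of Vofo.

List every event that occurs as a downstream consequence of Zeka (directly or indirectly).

Direct effects: Buze, Vofo.
2 steps out: Tosa, Kabu, Wyqi, Rubu.
3 steps out: Mivo, Xesa, Kaqi.
4 steps out: Toto.
5 steps out: Qimi.
Not reachable from it: Fopi, Zelu, Hoze.

Buze, Kabu, Kaqi, Mivo, Qimi, Rubu, Tosa, Toto, Vofo, Wyqi, Xesa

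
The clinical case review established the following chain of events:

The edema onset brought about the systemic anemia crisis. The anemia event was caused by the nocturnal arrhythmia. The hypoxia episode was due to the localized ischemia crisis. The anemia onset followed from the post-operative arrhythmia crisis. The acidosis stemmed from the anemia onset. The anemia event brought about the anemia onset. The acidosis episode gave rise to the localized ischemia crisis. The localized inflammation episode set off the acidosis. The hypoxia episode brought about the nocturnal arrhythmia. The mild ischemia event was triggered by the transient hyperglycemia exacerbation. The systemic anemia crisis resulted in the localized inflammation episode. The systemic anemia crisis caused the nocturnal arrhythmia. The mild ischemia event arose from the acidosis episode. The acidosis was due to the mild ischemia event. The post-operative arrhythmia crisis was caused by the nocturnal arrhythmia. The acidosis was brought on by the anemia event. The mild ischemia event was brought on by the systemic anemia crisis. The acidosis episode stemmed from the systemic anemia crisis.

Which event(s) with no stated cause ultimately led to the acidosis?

the edema onset, the transient hyperglycemia exacerbation

Tracing upstream from the acidosis: the acidosis ← the mild ischemia event ← the systemic anemia crisis ← the edema onset.
A separate upstream branch: the acidosis ← the mild ischemia event ← the transient hyperglycemia exacerbation.
Each of those chain origins has no stated cause.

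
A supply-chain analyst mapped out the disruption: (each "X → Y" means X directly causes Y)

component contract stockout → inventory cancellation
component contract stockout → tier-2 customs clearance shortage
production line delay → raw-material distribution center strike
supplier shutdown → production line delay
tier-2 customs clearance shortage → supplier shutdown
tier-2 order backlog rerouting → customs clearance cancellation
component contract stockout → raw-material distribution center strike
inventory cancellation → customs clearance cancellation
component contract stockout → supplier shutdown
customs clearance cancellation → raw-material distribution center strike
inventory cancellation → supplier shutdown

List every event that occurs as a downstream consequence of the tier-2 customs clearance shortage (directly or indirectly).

Direct effects: the supplier shutdown.
2 steps out: the production line delay.
3 steps out: the raw-material distribution center strike.
Not reachable from it: the component contract stockout, the inventory cancellation, the tier-2 order backlog rerouting, the customs clearance cancellation.

the production line delay, the raw-material distribution center strike, the supplier shutdown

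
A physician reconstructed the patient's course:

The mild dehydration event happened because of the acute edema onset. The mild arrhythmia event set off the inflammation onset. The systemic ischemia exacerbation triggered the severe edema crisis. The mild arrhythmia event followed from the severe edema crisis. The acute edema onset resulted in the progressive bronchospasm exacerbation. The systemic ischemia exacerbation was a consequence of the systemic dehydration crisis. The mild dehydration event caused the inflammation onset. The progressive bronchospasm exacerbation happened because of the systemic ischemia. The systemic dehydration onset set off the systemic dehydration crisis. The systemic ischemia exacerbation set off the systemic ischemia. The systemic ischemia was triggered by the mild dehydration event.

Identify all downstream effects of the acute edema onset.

Direct effects: the mild dehydration event, the progressive bronchospasm exacerbation.
2 steps out: the inflammation onset, the systemic ischemia.
Not reachable from it: the systemic dehydration onset, the systemic dehydration crisis, the systemic ischemia exacerbation, the severe edema crisis, the mild arrhythmia event.

the inflammation onset, the mild dehydration event, the progressive bronchospasm exacerbation, the systemic ischemia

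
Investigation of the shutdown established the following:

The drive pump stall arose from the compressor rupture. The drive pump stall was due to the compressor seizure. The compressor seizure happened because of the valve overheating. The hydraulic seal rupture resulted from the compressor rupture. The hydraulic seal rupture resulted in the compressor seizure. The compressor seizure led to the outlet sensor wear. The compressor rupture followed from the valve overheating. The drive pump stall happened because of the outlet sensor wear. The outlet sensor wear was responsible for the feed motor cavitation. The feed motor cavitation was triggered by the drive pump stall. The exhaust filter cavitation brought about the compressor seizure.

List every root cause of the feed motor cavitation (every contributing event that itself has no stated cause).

Tracing upstream from the feed motor cavitation: the feed motor cavitation ← the outlet sensor wear ← the compressor seizure ← the valve overheating.
A separate upstream branch: the feed motor cavitation ← the outlet sensor wear ← the compressor seizure ← the exhaust filter cavitation.
Each of those chain origins has no stated cause.

the exhaust filter cavitation, the valve overheating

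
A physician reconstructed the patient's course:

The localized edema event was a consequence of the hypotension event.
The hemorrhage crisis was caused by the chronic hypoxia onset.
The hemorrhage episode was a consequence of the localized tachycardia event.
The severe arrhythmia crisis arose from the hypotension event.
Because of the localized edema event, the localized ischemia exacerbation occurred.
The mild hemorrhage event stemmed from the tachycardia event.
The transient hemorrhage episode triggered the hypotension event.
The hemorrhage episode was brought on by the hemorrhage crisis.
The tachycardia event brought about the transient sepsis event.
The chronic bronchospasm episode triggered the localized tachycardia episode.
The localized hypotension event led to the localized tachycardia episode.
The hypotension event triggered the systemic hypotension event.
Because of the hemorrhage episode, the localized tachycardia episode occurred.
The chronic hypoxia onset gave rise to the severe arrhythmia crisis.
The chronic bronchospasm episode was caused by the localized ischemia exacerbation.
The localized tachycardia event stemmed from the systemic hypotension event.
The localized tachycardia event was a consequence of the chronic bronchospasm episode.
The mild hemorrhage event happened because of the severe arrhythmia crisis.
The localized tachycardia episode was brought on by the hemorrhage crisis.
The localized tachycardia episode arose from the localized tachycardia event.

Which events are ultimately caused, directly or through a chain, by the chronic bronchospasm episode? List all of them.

Direct effects: the localized tachycardia event, the localized tachycardia episode.
2 steps out: the hemorrhage episode.
Not reachable from it: the tachycardia event, the localized hypotension event, the transient hemorrhage episode, the transient sepsis event, the hypotension event, the localized edema event, the localized ischemia exacerbation, the chronic hypoxia onset, the systemic hypotension event, the hemorrhage crisis, the severe arrhythmia crisis, the mild hemorrhage event.

the hemorrhage episode, the localized tachycardia episode, the localized tachycardia event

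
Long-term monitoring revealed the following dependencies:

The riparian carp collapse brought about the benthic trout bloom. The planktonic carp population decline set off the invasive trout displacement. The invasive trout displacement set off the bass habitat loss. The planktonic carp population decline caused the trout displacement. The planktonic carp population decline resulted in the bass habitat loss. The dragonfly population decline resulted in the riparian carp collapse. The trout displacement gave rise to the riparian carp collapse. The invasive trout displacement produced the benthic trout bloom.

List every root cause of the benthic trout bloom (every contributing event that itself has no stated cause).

the dragonfly population decline, the planktonic carp population decline

Tracing upstream from the benthic trout bloom: the benthic trout bloom ← the riparian carp collapse ← the dragonfly population decline.
A separate upstream branch: the benthic trout bloom ← the invasive trout displacement ← the planktonic carp population decline.
Each of those chain origins has no stated cause.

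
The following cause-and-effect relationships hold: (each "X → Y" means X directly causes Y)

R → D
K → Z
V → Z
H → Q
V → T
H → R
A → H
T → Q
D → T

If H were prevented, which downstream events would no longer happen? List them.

D, R

Downstream of H: R, D, T, Q.
Of those, still caused via another path: T, Q.
The remainder have no surviving cause.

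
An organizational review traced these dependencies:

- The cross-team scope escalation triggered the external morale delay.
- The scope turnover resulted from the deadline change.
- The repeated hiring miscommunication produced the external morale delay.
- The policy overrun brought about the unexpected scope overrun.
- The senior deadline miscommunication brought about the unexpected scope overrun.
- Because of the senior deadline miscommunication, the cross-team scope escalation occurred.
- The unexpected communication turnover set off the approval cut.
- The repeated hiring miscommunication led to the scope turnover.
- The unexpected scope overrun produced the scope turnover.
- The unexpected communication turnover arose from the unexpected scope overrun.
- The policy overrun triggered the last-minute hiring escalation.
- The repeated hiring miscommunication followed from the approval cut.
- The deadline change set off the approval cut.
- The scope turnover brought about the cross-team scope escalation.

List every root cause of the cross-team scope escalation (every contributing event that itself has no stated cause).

Tracing upstream from the cross-team scope escalation: the cross-team scope escalation ← the scope turnover ← the unexpected scope overrun ← the policy overrun.
A separate upstream branch: the cross-team scope escalation ← the senior deadline miscommunication.
A separate upstream branch: the cross-team scope escalation ← the scope turnover ← the deadline change.
Each of those chain origins has no stated cause.

the deadline change, the policy overrun, the senior deadline miscommunication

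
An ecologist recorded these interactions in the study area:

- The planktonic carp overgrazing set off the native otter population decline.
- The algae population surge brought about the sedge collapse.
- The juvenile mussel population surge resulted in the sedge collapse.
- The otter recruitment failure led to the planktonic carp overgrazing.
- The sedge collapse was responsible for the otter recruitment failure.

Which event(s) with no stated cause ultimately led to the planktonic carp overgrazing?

Tracing upstream from the planktonic carp overgrazing: the planktonic carp overgrazing ← the otter recruitment failure ← the sedge collapse ← the algae population surge.
A separate upstream branch: the planktonic carp overgrazing ← the otter recruitment failure ← the sedge collapse ← the juvenile mussel population surge.
Each of those chain origins has no stated cause.

the algae population surge, the juvenile mussel population surge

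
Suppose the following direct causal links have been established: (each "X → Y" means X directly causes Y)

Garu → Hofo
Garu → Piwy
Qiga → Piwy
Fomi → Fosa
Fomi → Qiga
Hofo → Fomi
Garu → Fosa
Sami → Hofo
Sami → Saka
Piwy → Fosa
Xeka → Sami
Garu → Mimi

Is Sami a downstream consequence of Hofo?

Hofo leads to Fomi, Qiga, Piwy, Fosa; Sami is not among them.

No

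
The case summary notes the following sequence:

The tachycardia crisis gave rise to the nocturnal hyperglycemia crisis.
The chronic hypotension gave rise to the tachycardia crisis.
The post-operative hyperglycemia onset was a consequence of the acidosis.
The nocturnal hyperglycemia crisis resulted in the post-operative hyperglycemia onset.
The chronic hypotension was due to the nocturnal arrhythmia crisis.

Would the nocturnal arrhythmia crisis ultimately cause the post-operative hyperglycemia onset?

There is a causal chain: the nocturnal arrhythmia crisis → the chronic hypotension → the tachycardia crisis → the nocturnal hyperglycemia crisis → the post-operative hyperglycemia onset.

Yes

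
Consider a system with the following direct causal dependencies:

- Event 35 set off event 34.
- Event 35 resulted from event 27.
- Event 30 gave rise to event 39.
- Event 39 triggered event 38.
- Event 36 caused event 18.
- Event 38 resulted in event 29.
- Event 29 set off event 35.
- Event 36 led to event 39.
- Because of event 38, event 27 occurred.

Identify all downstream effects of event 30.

event 27, event 29, event 34, event 35, event 38, event 39

Direct effects: event 39.
2 steps out: event 38.
3 steps out: event 29, event 27.
4 steps out: event 35.
5 steps out: event 34.
Not reachable from it: event 36, event 18.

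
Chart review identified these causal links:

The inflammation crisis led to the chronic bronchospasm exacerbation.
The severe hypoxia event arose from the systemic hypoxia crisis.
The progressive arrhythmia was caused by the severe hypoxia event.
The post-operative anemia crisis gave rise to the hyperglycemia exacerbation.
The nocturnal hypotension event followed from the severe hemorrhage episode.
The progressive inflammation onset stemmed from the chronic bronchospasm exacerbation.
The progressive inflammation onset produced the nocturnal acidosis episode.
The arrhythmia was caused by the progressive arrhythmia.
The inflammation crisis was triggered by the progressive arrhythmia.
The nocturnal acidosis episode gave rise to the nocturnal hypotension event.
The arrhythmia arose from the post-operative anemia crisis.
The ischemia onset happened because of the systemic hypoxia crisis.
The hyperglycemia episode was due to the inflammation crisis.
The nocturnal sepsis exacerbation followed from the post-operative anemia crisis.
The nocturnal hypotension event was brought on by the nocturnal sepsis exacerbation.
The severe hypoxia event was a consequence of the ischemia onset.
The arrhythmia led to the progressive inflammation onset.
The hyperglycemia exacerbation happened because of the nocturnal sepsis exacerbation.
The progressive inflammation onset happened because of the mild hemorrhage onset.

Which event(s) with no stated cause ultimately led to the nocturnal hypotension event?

Tracing upstream from the nocturnal hypotension event: the nocturnal hypotension event ← the nocturnal acidosis episode ← the progressive inflammation onset ← the arrhythmia ← the progressive arrhythmia ← the severe hypoxia event ← the systemic hypoxia crisis.
A separate upstream branch: the nocturnal hypotension event ← the nocturnal acidosis episode ← the progressive inflammation onset ← the mild hemorrhage onset.
A separate upstream branch: the nocturnal hypotension event ← the severe hemorrhage episode.
A separate upstream branch: the nocturnal hypotension event ← the nocturnal sepsis exacerbation ← the post-operative anemia crisis.
Each of those chain origins has no stated cause.

the mild hemorrhage onset, the post-operative anemia crisis, the severe hemorrhage episode, the systemic hypoxia crisis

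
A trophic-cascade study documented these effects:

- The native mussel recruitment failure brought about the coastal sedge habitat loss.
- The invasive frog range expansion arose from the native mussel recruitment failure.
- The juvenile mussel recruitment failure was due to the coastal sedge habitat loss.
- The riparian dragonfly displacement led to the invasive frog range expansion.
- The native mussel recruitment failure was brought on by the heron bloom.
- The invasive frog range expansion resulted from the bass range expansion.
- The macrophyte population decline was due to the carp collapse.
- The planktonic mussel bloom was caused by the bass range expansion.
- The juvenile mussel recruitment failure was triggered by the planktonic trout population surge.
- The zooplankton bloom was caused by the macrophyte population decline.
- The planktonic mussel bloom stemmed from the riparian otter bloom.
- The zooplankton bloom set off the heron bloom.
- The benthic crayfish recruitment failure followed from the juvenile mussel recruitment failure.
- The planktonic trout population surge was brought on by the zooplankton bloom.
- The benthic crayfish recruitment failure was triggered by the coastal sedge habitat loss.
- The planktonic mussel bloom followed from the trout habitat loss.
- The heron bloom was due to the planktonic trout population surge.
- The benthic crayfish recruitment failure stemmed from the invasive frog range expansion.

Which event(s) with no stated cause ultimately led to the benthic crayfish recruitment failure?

the bass range expansion, the carp collapse, the riparian dragonfly displacement

Tracing upstream from the benthic crayfish recruitment failure: the benthic crayfish recruitment failure ← the juvenile mussel recruitment failure ← the planktonic trout population surge ← the zooplankton bloom ← the macrophyte population decline ← the carp collapse.
A separate upstream branch: the benthic crayfish recruitment failure ← the invasive frog range expansion ← the bass range expansion.
A separate upstream branch: the benthic crayfish recruitment failure ← the invasive frog range expansion ← the riparian dragonfly displacement.
Each of those chain origins has no stated cause.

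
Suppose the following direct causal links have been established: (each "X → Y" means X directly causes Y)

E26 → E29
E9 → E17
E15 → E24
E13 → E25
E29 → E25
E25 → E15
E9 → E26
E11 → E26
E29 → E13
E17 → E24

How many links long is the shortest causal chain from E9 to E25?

Shortest chain: E9 → E26 → E29 → E25.

3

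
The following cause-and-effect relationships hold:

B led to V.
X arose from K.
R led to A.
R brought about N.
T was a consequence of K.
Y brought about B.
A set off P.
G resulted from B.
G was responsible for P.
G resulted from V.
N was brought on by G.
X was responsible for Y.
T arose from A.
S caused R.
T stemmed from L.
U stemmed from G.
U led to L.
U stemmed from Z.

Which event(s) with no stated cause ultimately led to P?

K, S

Tracing upstream from P: P ← G ← B ← Y ← X ← K.
A separate upstream branch: P ← A ← R ← S.
Each of those chain origins has no stated cause.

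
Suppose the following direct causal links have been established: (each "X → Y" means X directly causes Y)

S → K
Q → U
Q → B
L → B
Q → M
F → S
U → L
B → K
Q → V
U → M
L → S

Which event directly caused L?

Upstream contributors include Q, but only U feeds directly into L.

U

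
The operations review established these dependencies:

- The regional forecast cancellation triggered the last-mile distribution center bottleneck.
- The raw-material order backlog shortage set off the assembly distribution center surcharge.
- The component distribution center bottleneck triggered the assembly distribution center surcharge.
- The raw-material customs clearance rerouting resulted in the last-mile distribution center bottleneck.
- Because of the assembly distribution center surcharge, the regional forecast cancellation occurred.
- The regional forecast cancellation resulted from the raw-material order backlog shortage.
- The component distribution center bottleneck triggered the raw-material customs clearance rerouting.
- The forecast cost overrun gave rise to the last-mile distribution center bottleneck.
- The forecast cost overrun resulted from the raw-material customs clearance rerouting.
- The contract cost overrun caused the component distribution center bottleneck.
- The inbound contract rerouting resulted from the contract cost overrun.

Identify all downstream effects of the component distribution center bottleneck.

the assembly distribution center surcharge, the forecast cost overrun, the last-mile distribution center bottleneck, the raw-material customs clearance rerouting, the regional forecast cancellation

Direct effects: the assembly distribution center surcharge, the raw-material customs clearance rerouting.
2 steps out: the regional forecast cancellation, the forecast cost overrun, the last-mile distribution center bottleneck.
Not reachable from it: the raw-material order backlog shortage, the contract cost overrun, the inbound contract rerouting.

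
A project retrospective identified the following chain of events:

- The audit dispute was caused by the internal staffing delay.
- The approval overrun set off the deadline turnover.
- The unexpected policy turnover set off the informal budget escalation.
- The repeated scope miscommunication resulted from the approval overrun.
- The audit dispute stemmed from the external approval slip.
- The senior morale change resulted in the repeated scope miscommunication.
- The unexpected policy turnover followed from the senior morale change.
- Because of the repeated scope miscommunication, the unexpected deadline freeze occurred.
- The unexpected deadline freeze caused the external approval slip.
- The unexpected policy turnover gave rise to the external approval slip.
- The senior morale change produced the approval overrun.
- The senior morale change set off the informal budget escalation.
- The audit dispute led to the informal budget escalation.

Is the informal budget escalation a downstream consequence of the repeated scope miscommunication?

There is a causal chain: the repeated scope miscommunication → the unexpected deadline freeze → the external approval slip → the audit dispute → the informal budget escalation.

Yes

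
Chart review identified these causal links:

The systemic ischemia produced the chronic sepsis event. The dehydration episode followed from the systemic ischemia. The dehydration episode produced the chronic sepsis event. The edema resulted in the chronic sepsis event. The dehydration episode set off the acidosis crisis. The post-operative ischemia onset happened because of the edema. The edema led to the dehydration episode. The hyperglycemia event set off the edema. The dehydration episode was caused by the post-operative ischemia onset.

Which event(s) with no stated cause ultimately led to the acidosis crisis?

Tracing upstream from the acidosis crisis: the acidosis crisis ← the dehydration episode ← the edema ← the hyperglycemia event.
A separate upstream branch: the acidosis crisis ← the dehydration episode ← the systemic ischemia.
Each of those chain origins has no stated cause.

the hyperglycemia event, the systemic ischemia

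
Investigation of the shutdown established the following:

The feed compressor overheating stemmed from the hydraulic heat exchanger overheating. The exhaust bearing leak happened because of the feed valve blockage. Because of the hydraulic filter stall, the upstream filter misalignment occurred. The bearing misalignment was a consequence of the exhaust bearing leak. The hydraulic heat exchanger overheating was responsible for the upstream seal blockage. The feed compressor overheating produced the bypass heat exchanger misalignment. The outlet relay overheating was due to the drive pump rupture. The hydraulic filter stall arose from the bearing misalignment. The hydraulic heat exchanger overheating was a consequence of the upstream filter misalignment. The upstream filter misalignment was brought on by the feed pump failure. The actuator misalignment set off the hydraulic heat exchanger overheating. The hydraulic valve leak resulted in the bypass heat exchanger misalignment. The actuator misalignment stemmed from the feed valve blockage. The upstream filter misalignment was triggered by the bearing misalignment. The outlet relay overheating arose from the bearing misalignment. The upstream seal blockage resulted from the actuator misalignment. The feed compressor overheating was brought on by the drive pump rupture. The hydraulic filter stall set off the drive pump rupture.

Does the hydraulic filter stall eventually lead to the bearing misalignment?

The hydraulic filter stall leads to the drive pump rupture, the upstream filter misalignment, the hydraulic heat exchanger overheating, the feed compressor overheating, the upstream seal blockage, the bypass heat exchanger misalignment, the outlet relay overheating; the bearing misalignment is not among them.

No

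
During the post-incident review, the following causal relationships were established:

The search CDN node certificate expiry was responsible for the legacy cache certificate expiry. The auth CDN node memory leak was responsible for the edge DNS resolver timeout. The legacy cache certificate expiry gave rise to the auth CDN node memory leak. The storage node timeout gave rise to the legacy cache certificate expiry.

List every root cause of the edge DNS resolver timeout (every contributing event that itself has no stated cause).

the search CDN node certificate expiry, the storage node timeout

Tracing upstream from the edge DNS resolver timeout: the edge DNS resolver timeout ← the auth CDN node memory leak ← the legacy cache certificate expiry ← the search CDN node certificate expiry.
A separate upstream branch: the edge DNS resolver timeout ← the auth CDN node memory leak ← the legacy cache certificate expiry ← the storage node timeout.
Each of those chain origins has no stated cause.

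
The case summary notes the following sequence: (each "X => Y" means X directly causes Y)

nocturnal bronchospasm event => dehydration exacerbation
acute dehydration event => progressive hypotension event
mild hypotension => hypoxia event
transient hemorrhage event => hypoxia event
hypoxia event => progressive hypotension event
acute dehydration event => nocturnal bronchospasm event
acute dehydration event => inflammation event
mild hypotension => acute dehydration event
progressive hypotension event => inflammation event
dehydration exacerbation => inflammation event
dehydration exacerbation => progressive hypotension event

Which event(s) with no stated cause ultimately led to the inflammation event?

the mild hypotension, the transient hemorrhage event

Tracing upstream from the inflammation event: the inflammation event ← the acute dehydration event ← the mild hypotension.
A separate upstream branch: the inflammation event ← the progressive hypotension event ← the hypoxia event ← the transient hemorrhage event.
Each of those chain origins has no stated cause.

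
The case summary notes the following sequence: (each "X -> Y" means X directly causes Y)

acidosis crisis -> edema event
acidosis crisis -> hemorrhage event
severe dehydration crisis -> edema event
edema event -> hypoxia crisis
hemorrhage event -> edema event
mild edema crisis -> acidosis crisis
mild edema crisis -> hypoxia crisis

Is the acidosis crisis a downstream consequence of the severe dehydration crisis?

The severe dehydration crisis leads to the edema event, the hypoxia crisis; the acidosis crisis is not among them.

No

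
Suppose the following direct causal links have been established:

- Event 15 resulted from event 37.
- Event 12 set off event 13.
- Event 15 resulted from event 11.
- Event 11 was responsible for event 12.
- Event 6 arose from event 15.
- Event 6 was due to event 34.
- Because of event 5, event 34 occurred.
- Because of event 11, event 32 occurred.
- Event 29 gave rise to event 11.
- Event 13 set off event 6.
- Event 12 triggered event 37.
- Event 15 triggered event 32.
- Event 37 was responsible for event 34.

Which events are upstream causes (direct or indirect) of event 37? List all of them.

Immediate cause of event 37: event 12.
Further upstream: event 29, event 11.

event 11, event 12, event 29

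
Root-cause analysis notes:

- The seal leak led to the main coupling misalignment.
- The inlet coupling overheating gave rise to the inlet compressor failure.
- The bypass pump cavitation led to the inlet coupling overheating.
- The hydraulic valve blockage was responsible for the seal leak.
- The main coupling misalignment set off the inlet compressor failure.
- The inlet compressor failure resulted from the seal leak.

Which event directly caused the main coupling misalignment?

the seal leak

Upstream contributors include the hydraulic valve blockage, but only the seal leak feeds directly into the main coupling misalignment.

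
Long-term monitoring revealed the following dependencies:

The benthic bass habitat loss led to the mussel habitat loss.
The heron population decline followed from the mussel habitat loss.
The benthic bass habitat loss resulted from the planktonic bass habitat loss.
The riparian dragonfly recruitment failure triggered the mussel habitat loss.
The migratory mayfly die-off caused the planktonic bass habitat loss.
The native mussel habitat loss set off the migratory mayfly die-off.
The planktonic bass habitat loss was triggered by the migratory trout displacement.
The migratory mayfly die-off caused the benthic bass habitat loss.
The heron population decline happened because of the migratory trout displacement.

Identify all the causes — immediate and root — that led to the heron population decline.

Immediate causes of the heron population decline: the migratory trout displacement, the mussel habitat loss.
Further upstream: the native mussel habitat loss, the riparian dragonfly recruitment failure, the migratory mayfly die-off, the planktonic bass habitat loss, the benthic bass habitat loss.

the benthic bass habitat loss, the migratory mayfly die-off, the migratory trout displacement, the mussel habitat loss, the native mussel habitat loss, the planktonic bass habitat loss, the riparian dragonfly recruitment failure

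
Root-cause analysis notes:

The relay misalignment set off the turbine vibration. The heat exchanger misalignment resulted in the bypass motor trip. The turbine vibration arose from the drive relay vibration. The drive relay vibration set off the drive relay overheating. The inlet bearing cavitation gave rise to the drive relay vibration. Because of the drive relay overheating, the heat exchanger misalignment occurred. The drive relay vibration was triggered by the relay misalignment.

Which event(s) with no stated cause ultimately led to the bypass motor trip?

Tracing upstream from the bypass motor trip: the bypass motor trip ← the heat exchanger misalignment ← the drive relay overheating ← the drive relay vibration ← the relay misalignment.
A separate upstream branch: the bypass motor trip ← the heat exchanger misalignment ← the drive relay overheating ← the drive relay vibration ← the inlet bearing cavitation.
Each of those chain origins has no stated cause.

the inlet bearing cavitation, the relay misalignment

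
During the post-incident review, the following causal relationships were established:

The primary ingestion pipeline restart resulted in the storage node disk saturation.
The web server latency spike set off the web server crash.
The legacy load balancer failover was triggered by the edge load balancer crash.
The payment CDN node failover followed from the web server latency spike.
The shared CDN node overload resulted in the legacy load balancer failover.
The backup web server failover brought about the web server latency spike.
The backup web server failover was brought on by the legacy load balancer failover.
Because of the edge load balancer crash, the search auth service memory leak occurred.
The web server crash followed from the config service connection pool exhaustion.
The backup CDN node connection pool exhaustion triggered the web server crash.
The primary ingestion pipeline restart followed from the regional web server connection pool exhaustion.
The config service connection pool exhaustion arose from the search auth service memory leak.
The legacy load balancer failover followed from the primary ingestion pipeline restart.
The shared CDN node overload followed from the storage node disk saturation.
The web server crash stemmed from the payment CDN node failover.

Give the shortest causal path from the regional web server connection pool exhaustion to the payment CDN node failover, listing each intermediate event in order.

the regional web server connection pool exhaustion → the primary ingestion pipeline restart → the legacy load balancer failover → the backup web server failover → the web server latency spike → the payment CDN node failover

the regional web server connection pool exhaustion → the primary ingestion pipeline restart
the primary ingestion pipeline restart → the legacy load balancer failover
the legacy load balancer failover → the backup web server failover
the backup web server failover → the web server latency spike
the web server latency spike → the payment CDN node failover
Length: 5 steps.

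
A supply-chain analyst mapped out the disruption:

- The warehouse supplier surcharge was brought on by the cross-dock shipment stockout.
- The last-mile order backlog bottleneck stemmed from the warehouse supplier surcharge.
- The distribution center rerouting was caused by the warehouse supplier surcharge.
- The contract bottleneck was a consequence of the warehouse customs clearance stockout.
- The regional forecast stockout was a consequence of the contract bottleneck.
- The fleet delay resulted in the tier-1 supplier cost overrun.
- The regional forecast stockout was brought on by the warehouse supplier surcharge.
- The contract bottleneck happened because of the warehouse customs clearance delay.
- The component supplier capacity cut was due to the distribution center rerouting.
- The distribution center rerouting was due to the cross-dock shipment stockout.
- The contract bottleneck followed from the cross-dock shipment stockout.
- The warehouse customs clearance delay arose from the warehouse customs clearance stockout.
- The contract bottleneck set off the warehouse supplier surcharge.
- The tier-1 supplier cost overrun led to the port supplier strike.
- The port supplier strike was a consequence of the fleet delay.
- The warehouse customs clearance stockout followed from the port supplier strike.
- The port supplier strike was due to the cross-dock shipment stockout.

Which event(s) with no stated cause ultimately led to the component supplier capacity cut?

the cross-dock shipment stockout, the fleet delay

Tracing upstream from the component supplier capacity cut: the component supplier capacity cut ← the distribution center rerouting ← the cross-dock shipment stockout.
A separate upstream branch: the component supplier capacity cut ← the distribution center rerouting ← the warehouse supplier surcharge ← the contract bottleneck ← the warehouse customs clearance stockout ← the port supplier strike ← the fleet delay.
Each of those chain origins has no stated cause.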